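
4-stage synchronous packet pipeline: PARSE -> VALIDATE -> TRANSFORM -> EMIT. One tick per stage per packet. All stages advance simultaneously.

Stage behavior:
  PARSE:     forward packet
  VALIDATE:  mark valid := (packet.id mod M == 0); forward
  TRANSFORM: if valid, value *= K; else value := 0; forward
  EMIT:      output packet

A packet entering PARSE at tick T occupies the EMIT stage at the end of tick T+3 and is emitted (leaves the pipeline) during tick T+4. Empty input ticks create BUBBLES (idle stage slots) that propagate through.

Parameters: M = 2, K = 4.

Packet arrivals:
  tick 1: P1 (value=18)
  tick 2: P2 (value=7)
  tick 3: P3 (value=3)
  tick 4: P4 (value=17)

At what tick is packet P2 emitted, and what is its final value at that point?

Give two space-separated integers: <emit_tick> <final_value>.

Answer: 6 28

Derivation:
Tick 1: [PARSE:P1(v=18,ok=F), VALIDATE:-, TRANSFORM:-, EMIT:-] out:-; in:P1
Tick 2: [PARSE:P2(v=7,ok=F), VALIDATE:P1(v=18,ok=F), TRANSFORM:-, EMIT:-] out:-; in:P2
Tick 3: [PARSE:P3(v=3,ok=F), VALIDATE:P2(v=7,ok=T), TRANSFORM:P1(v=0,ok=F), EMIT:-] out:-; in:P3
Tick 4: [PARSE:P4(v=17,ok=F), VALIDATE:P3(v=3,ok=F), TRANSFORM:P2(v=28,ok=T), EMIT:P1(v=0,ok=F)] out:-; in:P4
Tick 5: [PARSE:-, VALIDATE:P4(v=17,ok=T), TRANSFORM:P3(v=0,ok=F), EMIT:P2(v=28,ok=T)] out:P1(v=0); in:-
Tick 6: [PARSE:-, VALIDATE:-, TRANSFORM:P4(v=68,ok=T), EMIT:P3(v=0,ok=F)] out:P2(v=28); in:-
Tick 7: [PARSE:-, VALIDATE:-, TRANSFORM:-, EMIT:P4(v=68,ok=T)] out:P3(v=0); in:-
Tick 8: [PARSE:-, VALIDATE:-, TRANSFORM:-, EMIT:-] out:P4(v=68); in:-
P2: arrives tick 2, valid=True (id=2, id%2=0), emit tick 6, final value 28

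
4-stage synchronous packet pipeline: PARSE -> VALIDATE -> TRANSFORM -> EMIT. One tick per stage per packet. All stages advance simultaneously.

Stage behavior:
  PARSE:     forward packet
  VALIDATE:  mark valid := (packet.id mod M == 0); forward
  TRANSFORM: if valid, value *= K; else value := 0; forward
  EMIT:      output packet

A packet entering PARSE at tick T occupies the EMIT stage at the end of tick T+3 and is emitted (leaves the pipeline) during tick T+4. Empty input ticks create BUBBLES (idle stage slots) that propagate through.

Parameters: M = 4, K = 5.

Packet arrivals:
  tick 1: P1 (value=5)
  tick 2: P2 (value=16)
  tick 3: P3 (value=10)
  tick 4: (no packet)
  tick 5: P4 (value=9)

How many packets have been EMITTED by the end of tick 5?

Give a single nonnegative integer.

Answer: 1

Derivation:
Tick 1: [PARSE:P1(v=5,ok=F), VALIDATE:-, TRANSFORM:-, EMIT:-] out:-; in:P1
Tick 2: [PARSE:P2(v=16,ok=F), VALIDATE:P1(v=5,ok=F), TRANSFORM:-, EMIT:-] out:-; in:P2
Tick 3: [PARSE:P3(v=10,ok=F), VALIDATE:P2(v=16,ok=F), TRANSFORM:P1(v=0,ok=F), EMIT:-] out:-; in:P3
Tick 4: [PARSE:-, VALIDATE:P3(v=10,ok=F), TRANSFORM:P2(v=0,ok=F), EMIT:P1(v=0,ok=F)] out:-; in:-
Tick 5: [PARSE:P4(v=9,ok=F), VALIDATE:-, TRANSFORM:P3(v=0,ok=F), EMIT:P2(v=0,ok=F)] out:P1(v=0); in:P4
Emitted by tick 5: ['P1']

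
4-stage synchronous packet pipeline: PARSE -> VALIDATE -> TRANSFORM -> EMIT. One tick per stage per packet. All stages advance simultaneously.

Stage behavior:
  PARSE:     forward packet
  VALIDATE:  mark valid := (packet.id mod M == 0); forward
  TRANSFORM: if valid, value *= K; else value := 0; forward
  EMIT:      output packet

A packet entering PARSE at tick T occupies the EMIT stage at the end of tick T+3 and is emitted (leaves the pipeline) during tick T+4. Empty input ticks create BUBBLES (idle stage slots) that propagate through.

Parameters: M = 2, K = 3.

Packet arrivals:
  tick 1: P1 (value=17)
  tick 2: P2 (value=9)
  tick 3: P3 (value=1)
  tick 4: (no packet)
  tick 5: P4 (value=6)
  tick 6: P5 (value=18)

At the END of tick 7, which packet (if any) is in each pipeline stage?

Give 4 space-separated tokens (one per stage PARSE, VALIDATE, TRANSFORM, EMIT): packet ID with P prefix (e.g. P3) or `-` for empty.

Answer: - P5 P4 -

Derivation:
Tick 1: [PARSE:P1(v=17,ok=F), VALIDATE:-, TRANSFORM:-, EMIT:-] out:-; in:P1
Tick 2: [PARSE:P2(v=9,ok=F), VALIDATE:P1(v=17,ok=F), TRANSFORM:-, EMIT:-] out:-; in:P2
Tick 3: [PARSE:P3(v=1,ok=F), VALIDATE:P2(v=9,ok=T), TRANSFORM:P1(v=0,ok=F), EMIT:-] out:-; in:P3
Tick 4: [PARSE:-, VALIDATE:P3(v=1,ok=F), TRANSFORM:P2(v=27,ok=T), EMIT:P1(v=0,ok=F)] out:-; in:-
Tick 5: [PARSE:P4(v=6,ok=F), VALIDATE:-, TRANSFORM:P3(v=0,ok=F), EMIT:P2(v=27,ok=T)] out:P1(v=0); in:P4
Tick 6: [PARSE:P5(v=18,ok=F), VALIDATE:P4(v=6,ok=T), TRANSFORM:-, EMIT:P3(v=0,ok=F)] out:P2(v=27); in:P5
Tick 7: [PARSE:-, VALIDATE:P5(v=18,ok=F), TRANSFORM:P4(v=18,ok=T), EMIT:-] out:P3(v=0); in:-
At end of tick 7: ['-', 'P5', 'P4', '-']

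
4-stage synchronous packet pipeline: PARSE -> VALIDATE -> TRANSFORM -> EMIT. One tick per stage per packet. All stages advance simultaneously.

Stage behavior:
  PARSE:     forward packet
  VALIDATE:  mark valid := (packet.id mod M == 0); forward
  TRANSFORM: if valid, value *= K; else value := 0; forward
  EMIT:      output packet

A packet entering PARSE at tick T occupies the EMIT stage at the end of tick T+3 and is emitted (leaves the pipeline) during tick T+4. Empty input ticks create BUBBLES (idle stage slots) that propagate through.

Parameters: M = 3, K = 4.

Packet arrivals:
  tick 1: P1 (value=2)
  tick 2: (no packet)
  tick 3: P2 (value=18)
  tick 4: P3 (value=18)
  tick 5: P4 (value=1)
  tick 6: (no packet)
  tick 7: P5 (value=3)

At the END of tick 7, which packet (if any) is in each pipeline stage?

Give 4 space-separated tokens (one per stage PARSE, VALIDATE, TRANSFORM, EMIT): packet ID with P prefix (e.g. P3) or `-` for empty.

Tick 1: [PARSE:P1(v=2,ok=F), VALIDATE:-, TRANSFORM:-, EMIT:-] out:-; in:P1
Tick 2: [PARSE:-, VALIDATE:P1(v=2,ok=F), TRANSFORM:-, EMIT:-] out:-; in:-
Tick 3: [PARSE:P2(v=18,ok=F), VALIDATE:-, TRANSFORM:P1(v=0,ok=F), EMIT:-] out:-; in:P2
Tick 4: [PARSE:P3(v=18,ok=F), VALIDATE:P2(v=18,ok=F), TRANSFORM:-, EMIT:P1(v=0,ok=F)] out:-; in:P3
Tick 5: [PARSE:P4(v=1,ok=F), VALIDATE:P3(v=18,ok=T), TRANSFORM:P2(v=0,ok=F), EMIT:-] out:P1(v=0); in:P4
Tick 6: [PARSE:-, VALIDATE:P4(v=1,ok=F), TRANSFORM:P3(v=72,ok=T), EMIT:P2(v=0,ok=F)] out:-; in:-
Tick 7: [PARSE:P5(v=3,ok=F), VALIDATE:-, TRANSFORM:P4(v=0,ok=F), EMIT:P3(v=72,ok=T)] out:P2(v=0); in:P5
At end of tick 7: ['P5', '-', 'P4', 'P3']

Answer: P5 - P4 P3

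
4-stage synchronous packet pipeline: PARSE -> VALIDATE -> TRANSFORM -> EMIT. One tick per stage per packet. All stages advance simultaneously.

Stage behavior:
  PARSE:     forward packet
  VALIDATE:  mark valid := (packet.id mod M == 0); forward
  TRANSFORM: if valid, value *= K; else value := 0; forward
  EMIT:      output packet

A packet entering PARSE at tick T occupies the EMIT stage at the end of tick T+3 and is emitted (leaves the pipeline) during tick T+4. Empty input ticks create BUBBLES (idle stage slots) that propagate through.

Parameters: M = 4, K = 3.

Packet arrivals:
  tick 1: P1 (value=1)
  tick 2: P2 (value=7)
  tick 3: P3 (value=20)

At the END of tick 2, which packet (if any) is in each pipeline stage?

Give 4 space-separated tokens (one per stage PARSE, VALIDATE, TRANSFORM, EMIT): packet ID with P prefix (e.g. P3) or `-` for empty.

Answer: P2 P1 - -

Derivation:
Tick 1: [PARSE:P1(v=1,ok=F), VALIDATE:-, TRANSFORM:-, EMIT:-] out:-; in:P1
Tick 2: [PARSE:P2(v=7,ok=F), VALIDATE:P1(v=1,ok=F), TRANSFORM:-, EMIT:-] out:-; in:P2
At end of tick 2: ['P2', 'P1', '-', '-']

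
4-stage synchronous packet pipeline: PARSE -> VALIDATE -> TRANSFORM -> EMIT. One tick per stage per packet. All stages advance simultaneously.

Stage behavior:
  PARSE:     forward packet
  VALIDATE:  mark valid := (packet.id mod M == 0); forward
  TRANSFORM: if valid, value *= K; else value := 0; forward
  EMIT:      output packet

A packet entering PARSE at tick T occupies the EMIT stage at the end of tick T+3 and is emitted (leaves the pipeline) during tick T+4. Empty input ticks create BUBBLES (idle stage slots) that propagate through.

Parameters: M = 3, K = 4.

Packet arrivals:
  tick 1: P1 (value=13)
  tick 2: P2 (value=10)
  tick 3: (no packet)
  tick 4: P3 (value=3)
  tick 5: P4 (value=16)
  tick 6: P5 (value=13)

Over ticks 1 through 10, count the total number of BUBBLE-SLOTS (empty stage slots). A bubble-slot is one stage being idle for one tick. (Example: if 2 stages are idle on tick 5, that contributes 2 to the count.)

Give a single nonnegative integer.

Answer: 20

Derivation:
Tick 1: [PARSE:P1(v=13,ok=F), VALIDATE:-, TRANSFORM:-, EMIT:-] out:-; bubbles=3
Tick 2: [PARSE:P2(v=10,ok=F), VALIDATE:P1(v=13,ok=F), TRANSFORM:-, EMIT:-] out:-; bubbles=2
Tick 3: [PARSE:-, VALIDATE:P2(v=10,ok=F), TRANSFORM:P1(v=0,ok=F), EMIT:-] out:-; bubbles=2
Tick 4: [PARSE:P3(v=3,ok=F), VALIDATE:-, TRANSFORM:P2(v=0,ok=F), EMIT:P1(v=0,ok=F)] out:-; bubbles=1
Tick 5: [PARSE:P4(v=16,ok=F), VALIDATE:P3(v=3,ok=T), TRANSFORM:-, EMIT:P2(v=0,ok=F)] out:P1(v=0); bubbles=1
Tick 6: [PARSE:P5(v=13,ok=F), VALIDATE:P4(v=16,ok=F), TRANSFORM:P3(v=12,ok=T), EMIT:-] out:P2(v=0); bubbles=1
Tick 7: [PARSE:-, VALIDATE:P5(v=13,ok=F), TRANSFORM:P4(v=0,ok=F), EMIT:P3(v=12,ok=T)] out:-; bubbles=1
Tick 8: [PARSE:-, VALIDATE:-, TRANSFORM:P5(v=0,ok=F), EMIT:P4(v=0,ok=F)] out:P3(v=12); bubbles=2
Tick 9: [PARSE:-, VALIDATE:-, TRANSFORM:-, EMIT:P5(v=0,ok=F)] out:P4(v=0); bubbles=3
Tick 10: [PARSE:-, VALIDATE:-, TRANSFORM:-, EMIT:-] out:P5(v=0); bubbles=4
Total bubble-slots: 20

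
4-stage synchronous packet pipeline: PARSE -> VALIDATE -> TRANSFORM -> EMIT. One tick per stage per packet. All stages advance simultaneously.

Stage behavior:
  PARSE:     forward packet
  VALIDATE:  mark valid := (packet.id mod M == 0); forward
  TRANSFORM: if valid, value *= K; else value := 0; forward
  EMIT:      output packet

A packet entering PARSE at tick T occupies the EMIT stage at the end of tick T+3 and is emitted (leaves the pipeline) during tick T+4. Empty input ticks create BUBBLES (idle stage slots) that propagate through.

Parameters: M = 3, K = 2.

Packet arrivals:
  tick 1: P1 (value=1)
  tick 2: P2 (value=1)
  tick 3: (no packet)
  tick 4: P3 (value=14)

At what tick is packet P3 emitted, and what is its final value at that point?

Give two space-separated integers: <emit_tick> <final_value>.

Answer: 8 28

Derivation:
Tick 1: [PARSE:P1(v=1,ok=F), VALIDATE:-, TRANSFORM:-, EMIT:-] out:-; in:P1
Tick 2: [PARSE:P2(v=1,ok=F), VALIDATE:P1(v=1,ok=F), TRANSFORM:-, EMIT:-] out:-; in:P2
Tick 3: [PARSE:-, VALIDATE:P2(v=1,ok=F), TRANSFORM:P1(v=0,ok=F), EMIT:-] out:-; in:-
Tick 4: [PARSE:P3(v=14,ok=F), VALIDATE:-, TRANSFORM:P2(v=0,ok=F), EMIT:P1(v=0,ok=F)] out:-; in:P3
Tick 5: [PARSE:-, VALIDATE:P3(v=14,ok=T), TRANSFORM:-, EMIT:P2(v=0,ok=F)] out:P1(v=0); in:-
Tick 6: [PARSE:-, VALIDATE:-, TRANSFORM:P3(v=28,ok=T), EMIT:-] out:P2(v=0); in:-
Tick 7: [PARSE:-, VALIDATE:-, TRANSFORM:-, EMIT:P3(v=28,ok=T)] out:-; in:-
Tick 8: [PARSE:-, VALIDATE:-, TRANSFORM:-, EMIT:-] out:P3(v=28); in:-
P3: arrives tick 4, valid=True (id=3, id%3=0), emit tick 8, final value 28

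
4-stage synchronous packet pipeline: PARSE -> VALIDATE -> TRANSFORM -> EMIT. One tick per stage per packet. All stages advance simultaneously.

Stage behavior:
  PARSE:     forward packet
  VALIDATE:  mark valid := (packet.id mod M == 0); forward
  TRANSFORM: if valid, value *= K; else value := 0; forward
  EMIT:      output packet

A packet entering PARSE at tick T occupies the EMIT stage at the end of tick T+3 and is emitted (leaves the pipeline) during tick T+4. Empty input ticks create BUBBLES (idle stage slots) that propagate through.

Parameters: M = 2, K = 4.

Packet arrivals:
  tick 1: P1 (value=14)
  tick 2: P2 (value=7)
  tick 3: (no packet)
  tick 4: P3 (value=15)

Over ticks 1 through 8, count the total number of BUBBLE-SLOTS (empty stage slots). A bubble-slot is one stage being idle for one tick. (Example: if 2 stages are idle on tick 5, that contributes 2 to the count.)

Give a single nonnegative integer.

Answer: 20

Derivation:
Tick 1: [PARSE:P1(v=14,ok=F), VALIDATE:-, TRANSFORM:-, EMIT:-] out:-; bubbles=3
Tick 2: [PARSE:P2(v=7,ok=F), VALIDATE:P1(v=14,ok=F), TRANSFORM:-, EMIT:-] out:-; bubbles=2
Tick 3: [PARSE:-, VALIDATE:P2(v=7,ok=T), TRANSFORM:P1(v=0,ok=F), EMIT:-] out:-; bubbles=2
Tick 4: [PARSE:P3(v=15,ok=F), VALIDATE:-, TRANSFORM:P2(v=28,ok=T), EMIT:P1(v=0,ok=F)] out:-; bubbles=1
Tick 5: [PARSE:-, VALIDATE:P3(v=15,ok=F), TRANSFORM:-, EMIT:P2(v=28,ok=T)] out:P1(v=0); bubbles=2
Tick 6: [PARSE:-, VALIDATE:-, TRANSFORM:P3(v=0,ok=F), EMIT:-] out:P2(v=28); bubbles=3
Tick 7: [PARSE:-, VALIDATE:-, TRANSFORM:-, EMIT:P3(v=0,ok=F)] out:-; bubbles=3
Tick 8: [PARSE:-, VALIDATE:-, TRANSFORM:-, EMIT:-] out:P3(v=0); bubbles=4
Total bubble-slots: 20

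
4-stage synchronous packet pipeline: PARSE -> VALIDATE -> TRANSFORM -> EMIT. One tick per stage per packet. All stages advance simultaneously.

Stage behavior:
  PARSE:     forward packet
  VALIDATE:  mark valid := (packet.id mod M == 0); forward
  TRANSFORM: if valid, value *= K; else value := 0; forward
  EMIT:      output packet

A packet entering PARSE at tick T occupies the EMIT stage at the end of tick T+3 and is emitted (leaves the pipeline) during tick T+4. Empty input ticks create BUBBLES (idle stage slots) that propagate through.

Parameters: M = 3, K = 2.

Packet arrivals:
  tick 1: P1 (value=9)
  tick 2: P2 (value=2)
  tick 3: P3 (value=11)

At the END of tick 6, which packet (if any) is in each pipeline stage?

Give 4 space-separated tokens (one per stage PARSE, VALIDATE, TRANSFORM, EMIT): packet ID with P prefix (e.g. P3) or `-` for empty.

Answer: - - - P3

Derivation:
Tick 1: [PARSE:P1(v=9,ok=F), VALIDATE:-, TRANSFORM:-, EMIT:-] out:-; in:P1
Tick 2: [PARSE:P2(v=2,ok=F), VALIDATE:P1(v=9,ok=F), TRANSFORM:-, EMIT:-] out:-; in:P2
Tick 3: [PARSE:P3(v=11,ok=F), VALIDATE:P2(v=2,ok=F), TRANSFORM:P1(v=0,ok=F), EMIT:-] out:-; in:P3
Tick 4: [PARSE:-, VALIDATE:P3(v=11,ok=T), TRANSFORM:P2(v=0,ok=F), EMIT:P1(v=0,ok=F)] out:-; in:-
Tick 5: [PARSE:-, VALIDATE:-, TRANSFORM:P3(v=22,ok=T), EMIT:P2(v=0,ok=F)] out:P1(v=0); in:-
Tick 6: [PARSE:-, VALIDATE:-, TRANSFORM:-, EMIT:P3(v=22,ok=T)] out:P2(v=0); in:-
At end of tick 6: ['-', '-', '-', 'P3']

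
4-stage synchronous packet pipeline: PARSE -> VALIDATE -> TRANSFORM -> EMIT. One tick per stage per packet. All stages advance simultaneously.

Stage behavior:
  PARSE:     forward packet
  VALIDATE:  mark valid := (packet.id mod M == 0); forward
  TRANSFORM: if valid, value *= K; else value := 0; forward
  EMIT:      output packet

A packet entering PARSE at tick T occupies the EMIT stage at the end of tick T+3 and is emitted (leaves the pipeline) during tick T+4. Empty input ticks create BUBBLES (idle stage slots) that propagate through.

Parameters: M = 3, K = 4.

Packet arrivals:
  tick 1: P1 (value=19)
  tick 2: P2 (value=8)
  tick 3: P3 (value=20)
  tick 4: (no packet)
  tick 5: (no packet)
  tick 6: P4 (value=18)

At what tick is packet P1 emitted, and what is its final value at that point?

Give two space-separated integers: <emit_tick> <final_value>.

Answer: 5 0

Derivation:
Tick 1: [PARSE:P1(v=19,ok=F), VALIDATE:-, TRANSFORM:-, EMIT:-] out:-; in:P1
Tick 2: [PARSE:P2(v=8,ok=F), VALIDATE:P1(v=19,ok=F), TRANSFORM:-, EMIT:-] out:-; in:P2
Tick 3: [PARSE:P3(v=20,ok=F), VALIDATE:P2(v=8,ok=F), TRANSFORM:P1(v=0,ok=F), EMIT:-] out:-; in:P3
Tick 4: [PARSE:-, VALIDATE:P3(v=20,ok=T), TRANSFORM:P2(v=0,ok=F), EMIT:P1(v=0,ok=F)] out:-; in:-
Tick 5: [PARSE:-, VALIDATE:-, TRANSFORM:P3(v=80,ok=T), EMIT:P2(v=0,ok=F)] out:P1(v=0); in:-
Tick 6: [PARSE:P4(v=18,ok=F), VALIDATE:-, TRANSFORM:-, EMIT:P3(v=80,ok=T)] out:P2(v=0); in:P4
Tick 7: [PARSE:-, VALIDATE:P4(v=18,ok=F), TRANSFORM:-, EMIT:-] out:P3(v=80); in:-
Tick 8: [PARSE:-, VALIDATE:-, TRANSFORM:P4(v=0,ok=F), EMIT:-] out:-; in:-
Tick 9: [PARSE:-, VALIDATE:-, TRANSFORM:-, EMIT:P4(v=0,ok=F)] out:-; in:-
Tick 10: [PARSE:-, VALIDATE:-, TRANSFORM:-, EMIT:-] out:P4(v=0); in:-
P1: arrives tick 1, valid=False (id=1, id%3=1), emit tick 5, final value 0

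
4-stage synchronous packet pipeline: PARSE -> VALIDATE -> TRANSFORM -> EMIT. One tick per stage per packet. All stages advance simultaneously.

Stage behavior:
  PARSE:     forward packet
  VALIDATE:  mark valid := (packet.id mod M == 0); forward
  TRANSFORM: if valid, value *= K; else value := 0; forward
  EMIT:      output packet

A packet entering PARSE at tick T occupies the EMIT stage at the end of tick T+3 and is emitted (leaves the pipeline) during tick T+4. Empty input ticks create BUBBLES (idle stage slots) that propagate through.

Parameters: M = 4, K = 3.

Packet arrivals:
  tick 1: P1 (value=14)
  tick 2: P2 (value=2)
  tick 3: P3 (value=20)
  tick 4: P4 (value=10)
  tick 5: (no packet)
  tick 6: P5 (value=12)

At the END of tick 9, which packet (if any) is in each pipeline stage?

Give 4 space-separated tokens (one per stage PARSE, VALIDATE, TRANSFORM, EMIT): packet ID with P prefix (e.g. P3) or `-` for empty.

Answer: - - - P5

Derivation:
Tick 1: [PARSE:P1(v=14,ok=F), VALIDATE:-, TRANSFORM:-, EMIT:-] out:-; in:P1
Tick 2: [PARSE:P2(v=2,ok=F), VALIDATE:P1(v=14,ok=F), TRANSFORM:-, EMIT:-] out:-; in:P2
Tick 3: [PARSE:P3(v=20,ok=F), VALIDATE:P2(v=2,ok=F), TRANSFORM:P1(v=0,ok=F), EMIT:-] out:-; in:P3
Tick 4: [PARSE:P4(v=10,ok=F), VALIDATE:P3(v=20,ok=F), TRANSFORM:P2(v=0,ok=F), EMIT:P1(v=0,ok=F)] out:-; in:P4
Tick 5: [PARSE:-, VALIDATE:P4(v=10,ok=T), TRANSFORM:P3(v=0,ok=F), EMIT:P2(v=0,ok=F)] out:P1(v=0); in:-
Tick 6: [PARSE:P5(v=12,ok=F), VALIDATE:-, TRANSFORM:P4(v=30,ok=T), EMIT:P3(v=0,ok=F)] out:P2(v=0); in:P5
Tick 7: [PARSE:-, VALIDATE:P5(v=12,ok=F), TRANSFORM:-, EMIT:P4(v=30,ok=T)] out:P3(v=0); in:-
Tick 8: [PARSE:-, VALIDATE:-, TRANSFORM:P5(v=0,ok=F), EMIT:-] out:P4(v=30); in:-
Tick 9: [PARSE:-, VALIDATE:-, TRANSFORM:-, EMIT:P5(v=0,ok=F)] out:-; in:-
At end of tick 9: ['-', '-', '-', 'P5']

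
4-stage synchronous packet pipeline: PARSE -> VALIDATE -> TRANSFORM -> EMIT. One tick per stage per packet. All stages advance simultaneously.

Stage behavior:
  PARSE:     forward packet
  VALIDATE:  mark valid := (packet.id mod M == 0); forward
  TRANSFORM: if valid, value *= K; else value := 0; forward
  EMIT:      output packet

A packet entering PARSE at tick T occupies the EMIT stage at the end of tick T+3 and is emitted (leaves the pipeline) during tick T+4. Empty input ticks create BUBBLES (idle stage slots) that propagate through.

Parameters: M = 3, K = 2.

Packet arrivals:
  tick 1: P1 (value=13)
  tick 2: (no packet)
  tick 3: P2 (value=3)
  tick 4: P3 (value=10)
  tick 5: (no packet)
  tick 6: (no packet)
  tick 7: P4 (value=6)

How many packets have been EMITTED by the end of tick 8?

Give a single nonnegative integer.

Tick 1: [PARSE:P1(v=13,ok=F), VALIDATE:-, TRANSFORM:-, EMIT:-] out:-; in:P1
Tick 2: [PARSE:-, VALIDATE:P1(v=13,ok=F), TRANSFORM:-, EMIT:-] out:-; in:-
Tick 3: [PARSE:P2(v=3,ok=F), VALIDATE:-, TRANSFORM:P1(v=0,ok=F), EMIT:-] out:-; in:P2
Tick 4: [PARSE:P3(v=10,ok=F), VALIDATE:P2(v=3,ok=F), TRANSFORM:-, EMIT:P1(v=0,ok=F)] out:-; in:P3
Tick 5: [PARSE:-, VALIDATE:P3(v=10,ok=T), TRANSFORM:P2(v=0,ok=F), EMIT:-] out:P1(v=0); in:-
Tick 6: [PARSE:-, VALIDATE:-, TRANSFORM:P3(v=20,ok=T), EMIT:P2(v=0,ok=F)] out:-; in:-
Tick 7: [PARSE:P4(v=6,ok=F), VALIDATE:-, TRANSFORM:-, EMIT:P3(v=20,ok=T)] out:P2(v=0); in:P4
Tick 8: [PARSE:-, VALIDATE:P4(v=6,ok=F), TRANSFORM:-, EMIT:-] out:P3(v=20); in:-
Emitted by tick 8: ['P1', 'P2', 'P3']

Answer: 3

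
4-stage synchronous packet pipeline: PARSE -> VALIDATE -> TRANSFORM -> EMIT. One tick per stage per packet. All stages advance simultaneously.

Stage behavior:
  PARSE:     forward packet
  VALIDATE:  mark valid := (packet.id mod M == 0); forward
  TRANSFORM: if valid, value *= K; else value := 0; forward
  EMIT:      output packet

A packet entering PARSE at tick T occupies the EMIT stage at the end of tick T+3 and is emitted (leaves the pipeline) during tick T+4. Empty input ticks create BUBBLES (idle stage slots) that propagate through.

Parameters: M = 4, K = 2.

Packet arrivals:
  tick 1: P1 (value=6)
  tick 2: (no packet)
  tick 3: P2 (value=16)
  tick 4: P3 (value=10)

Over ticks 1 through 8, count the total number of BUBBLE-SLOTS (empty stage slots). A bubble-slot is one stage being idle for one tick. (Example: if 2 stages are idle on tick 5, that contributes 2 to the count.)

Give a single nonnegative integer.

Answer: 20

Derivation:
Tick 1: [PARSE:P1(v=6,ok=F), VALIDATE:-, TRANSFORM:-, EMIT:-] out:-; bubbles=3
Tick 2: [PARSE:-, VALIDATE:P1(v=6,ok=F), TRANSFORM:-, EMIT:-] out:-; bubbles=3
Tick 3: [PARSE:P2(v=16,ok=F), VALIDATE:-, TRANSFORM:P1(v=0,ok=F), EMIT:-] out:-; bubbles=2
Tick 4: [PARSE:P3(v=10,ok=F), VALIDATE:P2(v=16,ok=F), TRANSFORM:-, EMIT:P1(v=0,ok=F)] out:-; bubbles=1
Tick 5: [PARSE:-, VALIDATE:P3(v=10,ok=F), TRANSFORM:P2(v=0,ok=F), EMIT:-] out:P1(v=0); bubbles=2
Tick 6: [PARSE:-, VALIDATE:-, TRANSFORM:P3(v=0,ok=F), EMIT:P2(v=0,ok=F)] out:-; bubbles=2
Tick 7: [PARSE:-, VALIDATE:-, TRANSFORM:-, EMIT:P3(v=0,ok=F)] out:P2(v=0); bubbles=3
Tick 8: [PARSE:-, VALIDATE:-, TRANSFORM:-, EMIT:-] out:P3(v=0); bubbles=4
Total bubble-slots: 20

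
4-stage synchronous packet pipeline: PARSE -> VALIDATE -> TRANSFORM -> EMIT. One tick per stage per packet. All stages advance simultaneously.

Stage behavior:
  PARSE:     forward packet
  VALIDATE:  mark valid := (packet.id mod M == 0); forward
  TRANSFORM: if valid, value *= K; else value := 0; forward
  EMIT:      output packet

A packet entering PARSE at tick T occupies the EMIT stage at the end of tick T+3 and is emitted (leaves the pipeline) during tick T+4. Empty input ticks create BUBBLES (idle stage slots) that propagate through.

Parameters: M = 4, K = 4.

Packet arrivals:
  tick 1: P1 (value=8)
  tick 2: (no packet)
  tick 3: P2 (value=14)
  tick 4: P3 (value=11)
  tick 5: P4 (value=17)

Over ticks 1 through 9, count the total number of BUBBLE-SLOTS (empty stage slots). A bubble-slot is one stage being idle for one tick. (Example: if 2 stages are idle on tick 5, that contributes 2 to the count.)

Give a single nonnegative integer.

Answer: 20

Derivation:
Tick 1: [PARSE:P1(v=8,ok=F), VALIDATE:-, TRANSFORM:-, EMIT:-] out:-; bubbles=3
Tick 2: [PARSE:-, VALIDATE:P1(v=8,ok=F), TRANSFORM:-, EMIT:-] out:-; bubbles=3
Tick 3: [PARSE:P2(v=14,ok=F), VALIDATE:-, TRANSFORM:P1(v=0,ok=F), EMIT:-] out:-; bubbles=2
Tick 4: [PARSE:P3(v=11,ok=F), VALIDATE:P2(v=14,ok=F), TRANSFORM:-, EMIT:P1(v=0,ok=F)] out:-; bubbles=1
Tick 5: [PARSE:P4(v=17,ok=F), VALIDATE:P3(v=11,ok=F), TRANSFORM:P2(v=0,ok=F), EMIT:-] out:P1(v=0); bubbles=1
Tick 6: [PARSE:-, VALIDATE:P4(v=17,ok=T), TRANSFORM:P3(v=0,ok=F), EMIT:P2(v=0,ok=F)] out:-; bubbles=1
Tick 7: [PARSE:-, VALIDATE:-, TRANSFORM:P4(v=68,ok=T), EMIT:P3(v=0,ok=F)] out:P2(v=0); bubbles=2
Tick 8: [PARSE:-, VALIDATE:-, TRANSFORM:-, EMIT:P4(v=68,ok=T)] out:P3(v=0); bubbles=3
Tick 9: [PARSE:-, VALIDATE:-, TRANSFORM:-, EMIT:-] out:P4(v=68); bubbles=4
Total bubble-slots: 20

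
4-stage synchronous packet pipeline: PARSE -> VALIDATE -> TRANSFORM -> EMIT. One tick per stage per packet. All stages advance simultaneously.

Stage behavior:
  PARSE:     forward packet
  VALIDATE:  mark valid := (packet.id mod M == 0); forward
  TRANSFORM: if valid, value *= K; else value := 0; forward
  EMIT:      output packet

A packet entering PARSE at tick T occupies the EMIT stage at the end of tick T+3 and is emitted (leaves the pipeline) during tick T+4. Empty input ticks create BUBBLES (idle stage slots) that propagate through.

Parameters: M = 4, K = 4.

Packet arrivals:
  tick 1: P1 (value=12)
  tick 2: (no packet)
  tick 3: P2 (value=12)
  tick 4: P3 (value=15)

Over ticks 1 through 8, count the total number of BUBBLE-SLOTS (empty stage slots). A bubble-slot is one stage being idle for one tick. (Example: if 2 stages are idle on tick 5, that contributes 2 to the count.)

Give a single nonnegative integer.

Answer: 20

Derivation:
Tick 1: [PARSE:P1(v=12,ok=F), VALIDATE:-, TRANSFORM:-, EMIT:-] out:-; bubbles=3
Tick 2: [PARSE:-, VALIDATE:P1(v=12,ok=F), TRANSFORM:-, EMIT:-] out:-; bubbles=3
Tick 3: [PARSE:P2(v=12,ok=F), VALIDATE:-, TRANSFORM:P1(v=0,ok=F), EMIT:-] out:-; bubbles=2
Tick 4: [PARSE:P3(v=15,ok=F), VALIDATE:P2(v=12,ok=F), TRANSFORM:-, EMIT:P1(v=0,ok=F)] out:-; bubbles=1
Tick 5: [PARSE:-, VALIDATE:P3(v=15,ok=F), TRANSFORM:P2(v=0,ok=F), EMIT:-] out:P1(v=0); bubbles=2
Tick 6: [PARSE:-, VALIDATE:-, TRANSFORM:P3(v=0,ok=F), EMIT:P2(v=0,ok=F)] out:-; bubbles=2
Tick 7: [PARSE:-, VALIDATE:-, TRANSFORM:-, EMIT:P3(v=0,ok=F)] out:P2(v=0); bubbles=3
Tick 8: [PARSE:-, VALIDATE:-, TRANSFORM:-, EMIT:-] out:P3(v=0); bubbles=4
Total bubble-slots: 20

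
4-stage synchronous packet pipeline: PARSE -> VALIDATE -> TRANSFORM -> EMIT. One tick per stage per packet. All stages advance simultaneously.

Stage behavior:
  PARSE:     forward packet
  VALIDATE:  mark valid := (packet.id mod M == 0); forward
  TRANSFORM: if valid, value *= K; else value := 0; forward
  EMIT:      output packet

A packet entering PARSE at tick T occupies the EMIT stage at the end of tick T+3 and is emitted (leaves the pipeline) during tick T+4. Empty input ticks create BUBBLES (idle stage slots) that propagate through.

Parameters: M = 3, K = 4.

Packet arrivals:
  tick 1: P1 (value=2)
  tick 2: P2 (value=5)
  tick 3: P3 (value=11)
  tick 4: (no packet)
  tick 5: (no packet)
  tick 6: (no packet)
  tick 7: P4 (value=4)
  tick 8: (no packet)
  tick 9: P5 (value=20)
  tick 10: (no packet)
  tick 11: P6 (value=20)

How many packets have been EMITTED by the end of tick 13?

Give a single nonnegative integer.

Tick 1: [PARSE:P1(v=2,ok=F), VALIDATE:-, TRANSFORM:-, EMIT:-] out:-; in:P1
Tick 2: [PARSE:P2(v=5,ok=F), VALIDATE:P1(v=2,ok=F), TRANSFORM:-, EMIT:-] out:-; in:P2
Tick 3: [PARSE:P3(v=11,ok=F), VALIDATE:P2(v=5,ok=F), TRANSFORM:P1(v=0,ok=F), EMIT:-] out:-; in:P3
Tick 4: [PARSE:-, VALIDATE:P3(v=11,ok=T), TRANSFORM:P2(v=0,ok=F), EMIT:P1(v=0,ok=F)] out:-; in:-
Tick 5: [PARSE:-, VALIDATE:-, TRANSFORM:P3(v=44,ok=T), EMIT:P2(v=0,ok=F)] out:P1(v=0); in:-
Tick 6: [PARSE:-, VALIDATE:-, TRANSFORM:-, EMIT:P3(v=44,ok=T)] out:P2(v=0); in:-
Tick 7: [PARSE:P4(v=4,ok=F), VALIDATE:-, TRANSFORM:-, EMIT:-] out:P3(v=44); in:P4
Tick 8: [PARSE:-, VALIDATE:P4(v=4,ok=F), TRANSFORM:-, EMIT:-] out:-; in:-
Tick 9: [PARSE:P5(v=20,ok=F), VALIDATE:-, TRANSFORM:P4(v=0,ok=F), EMIT:-] out:-; in:P5
Tick 10: [PARSE:-, VALIDATE:P5(v=20,ok=F), TRANSFORM:-, EMIT:P4(v=0,ok=F)] out:-; in:-
Tick 11: [PARSE:P6(v=20,ok=F), VALIDATE:-, TRANSFORM:P5(v=0,ok=F), EMIT:-] out:P4(v=0); in:P6
Tick 12: [PARSE:-, VALIDATE:P6(v=20,ok=T), TRANSFORM:-, EMIT:P5(v=0,ok=F)] out:-; in:-
Tick 13: [PARSE:-, VALIDATE:-, TRANSFORM:P6(v=80,ok=T), EMIT:-] out:P5(v=0); in:-
Emitted by tick 13: ['P1', 'P2', 'P3', 'P4', 'P5']

Answer: 5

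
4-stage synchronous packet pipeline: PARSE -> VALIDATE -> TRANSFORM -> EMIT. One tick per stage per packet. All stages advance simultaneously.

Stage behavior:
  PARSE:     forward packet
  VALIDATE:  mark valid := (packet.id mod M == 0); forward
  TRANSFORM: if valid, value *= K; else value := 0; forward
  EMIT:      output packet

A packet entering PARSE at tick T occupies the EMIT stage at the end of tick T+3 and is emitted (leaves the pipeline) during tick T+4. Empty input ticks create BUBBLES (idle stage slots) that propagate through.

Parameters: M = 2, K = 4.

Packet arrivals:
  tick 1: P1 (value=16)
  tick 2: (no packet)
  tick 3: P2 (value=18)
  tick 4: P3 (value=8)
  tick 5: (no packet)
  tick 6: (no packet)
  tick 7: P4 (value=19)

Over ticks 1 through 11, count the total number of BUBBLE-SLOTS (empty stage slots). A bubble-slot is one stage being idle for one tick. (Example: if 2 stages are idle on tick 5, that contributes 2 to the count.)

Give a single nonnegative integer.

Answer: 28

Derivation:
Tick 1: [PARSE:P1(v=16,ok=F), VALIDATE:-, TRANSFORM:-, EMIT:-] out:-; bubbles=3
Tick 2: [PARSE:-, VALIDATE:P1(v=16,ok=F), TRANSFORM:-, EMIT:-] out:-; bubbles=3
Tick 3: [PARSE:P2(v=18,ok=F), VALIDATE:-, TRANSFORM:P1(v=0,ok=F), EMIT:-] out:-; bubbles=2
Tick 4: [PARSE:P3(v=8,ok=F), VALIDATE:P2(v=18,ok=T), TRANSFORM:-, EMIT:P1(v=0,ok=F)] out:-; bubbles=1
Tick 5: [PARSE:-, VALIDATE:P3(v=8,ok=F), TRANSFORM:P2(v=72,ok=T), EMIT:-] out:P1(v=0); bubbles=2
Tick 6: [PARSE:-, VALIDATE:-, TRANSFORM:P3(v=0,ok=F), EMIT:P2(v=72,ok=T)] out:-; bubbles=2
Tick 7: [PARSE:P4(v=19,ok=F), VALIDATE:-, TRANSFORM:-, EMIT:P3(v=0,ok=F)] out:P2(v=72); bubbles=2
Tick 8: [PARSE:-, VALIDATE:P4(v=19,ok=T), TRANSFORM:-, EMIT:-] out:P3(v=0); bubbles=3
Tick 9: [PARSE:-, VALIDATE:-, TRANSFORM:P4(v=76,ok=T), EMIT:-] out:-; bubbles=3
Tick 10: [PARSE:-, VALIDATE:-, TRANSFORM:-, EMIT:P4(v=76,ok=T)] out:-; bubbles=3
Tick 11: [PARSE:-, VALIDATE:-, TRANSFORM:-, EMIT:-] out:P4(v=76); bubbles=4
Total bubble-slots: 28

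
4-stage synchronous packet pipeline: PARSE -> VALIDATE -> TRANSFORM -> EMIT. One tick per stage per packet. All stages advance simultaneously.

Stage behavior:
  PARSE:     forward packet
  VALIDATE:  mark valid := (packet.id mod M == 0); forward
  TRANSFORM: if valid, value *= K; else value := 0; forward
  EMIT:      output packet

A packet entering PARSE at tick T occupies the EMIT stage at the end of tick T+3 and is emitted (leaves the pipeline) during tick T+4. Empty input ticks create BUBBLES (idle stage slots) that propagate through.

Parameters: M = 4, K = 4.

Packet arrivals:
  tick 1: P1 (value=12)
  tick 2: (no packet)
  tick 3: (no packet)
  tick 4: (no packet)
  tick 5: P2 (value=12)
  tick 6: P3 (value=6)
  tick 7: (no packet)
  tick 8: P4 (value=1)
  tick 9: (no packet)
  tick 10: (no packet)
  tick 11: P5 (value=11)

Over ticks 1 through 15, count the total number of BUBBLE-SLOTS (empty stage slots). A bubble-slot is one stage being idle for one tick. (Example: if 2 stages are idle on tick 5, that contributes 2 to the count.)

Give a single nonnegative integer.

Answer: 40

Derivation:
Tick 1: [PARSE:P1(v=12,ok=F), VALIDATE:-, TRANSFORM:-, EMIT:-] out:-; bubbles=3
Tick 2: [PARSE:-, VALIDATE:P1(v=12,ok=F), TRANSFORM:-, EMIT:-] out:-; bubbles=3
Tick 3: [PARSE:-, VALIDATE:-, TRANSFORM:P1(v=0,ok=F), EMIT:-] out:-; bubbles=3
Tick 4: [PARSE:-, VALIDATE:-, TRANSFORM:-, EMIT:P1(v=0,ok=F)] out:-; bubbles=3
Tick 5: [PARSE:P2(v=12,ok=F), VALIDATE:-, TRANSFORM:-, EMIT:-] out:P1(v=0); bubbles=3
Tick 6: [PARSE:P3(v=6,ok=F), VALIDATE:P2(v=12,ok=F), TRANSFORM:-, EMIT:-] out:-; bubbles=2
Tick 7: [PARSE:-, VALIDATE:P3(v=6,ok=F), TRANSFORM:P2(v=0,ok=F), EMIT:-] out:-; bubbles=2
Tick 8: [PARSE:P4(v=1,ok=F), VALIDATE:-, TRANSFORM:P3(v=0,ok=F), EMIT:P2(v=0,ok=F)] out:-; bubbles=1
Tick 9: [PARSE:-, VALIDATE:P4(v=1,ok=T), TRANSFORM:-, EMIT:P3(v=0,ok=F)] out:P2(v=0); bubbles=2
Tick 10: [PARSE:-, VALIDATE:-, TRANSFORM:P4(v=4,ok=T), EMIT:-] out:P3(v=0); bubbles=3
Tick 11: [PARSE:P5(v=11,ok=F), VALIDATE:-, TRANSFORM:-, EMIT:P4(v=4,ok=T)] out:-; bubbles=2
Tick 12: [PARSE:-, VALIDATE:P5(v=11,ok=F), TRANSFORM:-, EMIT:-] out:P4(v=4); bubbles=3
Tick 13: [PARSE:-, VALIDATE:-, TRANSFORM:P5(v=0,ok=F), EMIT:-] out:-; bubbles=3
Tick 14: [PARSE:-, VALIDATE:-, TRANSFORM:-, EMIT:P5(v=0,ok=F)] out:-; bubbles=3
Tick 15: [PARSE:-, VALIDATE:-, TRANSFORM:-, EMIT:-] out:P5(v=0); bubbles=4
Total bubble-slots: 40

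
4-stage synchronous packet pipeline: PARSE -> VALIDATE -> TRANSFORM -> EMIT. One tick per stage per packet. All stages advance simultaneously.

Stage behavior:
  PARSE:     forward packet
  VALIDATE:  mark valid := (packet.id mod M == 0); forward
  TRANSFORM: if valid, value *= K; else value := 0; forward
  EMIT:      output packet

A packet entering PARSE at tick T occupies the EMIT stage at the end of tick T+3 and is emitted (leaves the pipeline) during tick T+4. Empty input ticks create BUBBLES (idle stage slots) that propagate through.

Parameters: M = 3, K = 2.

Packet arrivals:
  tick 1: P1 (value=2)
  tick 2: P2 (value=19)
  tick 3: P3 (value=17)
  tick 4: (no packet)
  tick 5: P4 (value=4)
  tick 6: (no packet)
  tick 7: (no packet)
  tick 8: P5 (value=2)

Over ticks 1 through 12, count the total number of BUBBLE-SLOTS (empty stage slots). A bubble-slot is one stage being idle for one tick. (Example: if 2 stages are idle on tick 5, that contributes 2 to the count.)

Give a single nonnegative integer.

Answer: 28

Derivation:
Tick 1: [PARSE:P1(v=2,ok=F), VALIDATE:-, TRANSFORM:-, EMIT:-] out:-; bubbles=3
Tick 2: [PARSE:P2(v=19,ok=F), VALIDATE:P1(v=2,ok=F), TRANSFORM:-, EMIT:-] out:-; bubbles=2
Tick 3: [PARSE:P3(v=17,ok=F), VALIDATE:P2(v=19,ok=F), TRANSFORM:P1(v=0,ok=F), EMIT:-] out:-; bubbles=1
Tick 4: [PARSE:-, VALIDATE:P3(v=17,ok=T), TRANSFORM:P2(v=0,ok=F), EMIT:P1(v=0,ok=F)] out:-; bubbles=1
Tick 5: [PARSE:P4(v=4,ok=F), VALIDATE:-, TRANSFORM:P3(v=34,ok=T), EMIT:P2(v=0,ok=F)] out:P1(v=0); bubbles=1
Tick 6: [PARSE:-, VALIDATE:P4(v=4,ok=F), TRANSFORM:-, EMIT:P3(v=34,ok=T)] out:P2(v=0); bubbles=2
Tick 7: [PARSE:-, VALIDATE:-, TRANSFORM:P4(v=0,ok=F), EMIT:-] out:P3(v=34); bubbles=3
Tick 8: [PARSE:P5(v=2,ok=F), VALIDATE:-, TRANSFORM:-, EMIT:P4(v=0,ok=F)] out:-; bubbles=2
Tick 9: [PARSE:-, VALIDATE:P5(v=2,ok=F), TRANSFORM:-, EMIT:-] out:P4(v=0); bubbles=3
Tick 10: [PARSE:-, VALIDATE:-, TRANSFORM:P5(v=0,ok=F), EMIT:-] out:-; bubbles=3
Tick 11: [PARSE:-, VALIDATE:-, TRANSFORM:-, EMIT:P5(v=0,ok=F)] out:-; bubbles=3
Tick 12: [PARSE:-, VALIDATE:-, TRANSFORM:-, EMIT:-] out:P5(v=0); bubbles=4
Total bubble-slots: 28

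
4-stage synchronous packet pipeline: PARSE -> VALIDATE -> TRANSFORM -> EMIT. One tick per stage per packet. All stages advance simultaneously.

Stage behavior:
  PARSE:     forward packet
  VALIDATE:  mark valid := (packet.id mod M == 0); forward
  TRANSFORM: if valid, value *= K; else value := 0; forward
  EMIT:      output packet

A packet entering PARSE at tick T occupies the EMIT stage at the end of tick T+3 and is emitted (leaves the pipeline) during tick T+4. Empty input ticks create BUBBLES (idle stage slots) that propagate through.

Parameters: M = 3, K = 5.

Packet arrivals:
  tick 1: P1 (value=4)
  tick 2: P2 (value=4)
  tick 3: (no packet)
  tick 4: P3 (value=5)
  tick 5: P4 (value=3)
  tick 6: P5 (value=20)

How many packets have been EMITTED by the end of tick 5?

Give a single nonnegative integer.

Answer: 1

Derivation:
Tick 1: [PARSE:P1(v=4,ok=F), VALIDATE:-, TRANSFORM:-, EMIT:-] out:-; in:P1
Tick 2: [PARSE:P2(v=4,ok=F), VALIDATE:P1(v=4,ok=F), TRANSFORM:-, EMIT:-] out:-; in:P2
Tick 3: [PARSE:-, VALIDATE:P2(v=4,ok=F), TRANSFORM:P1(v=0,ok=F), EMIT:-] out:-; in:-
Tick 4: [PARSE:P3(v=5,ok=F), VALIDATE:-, TRANSFORM:P2(v=0,ok=F), EMIT:P1(v=0,ok=F)] out:-; in:P3
Tick 5: [PARSE:P4(v=3,ok=F), VALIDATE:P3(v=5,ok=T), TRANSFORM:-, EMIT:P2(v=0,ok=F)] out:P1(v=0); in:P4
Emitted by tick 5: ['P1']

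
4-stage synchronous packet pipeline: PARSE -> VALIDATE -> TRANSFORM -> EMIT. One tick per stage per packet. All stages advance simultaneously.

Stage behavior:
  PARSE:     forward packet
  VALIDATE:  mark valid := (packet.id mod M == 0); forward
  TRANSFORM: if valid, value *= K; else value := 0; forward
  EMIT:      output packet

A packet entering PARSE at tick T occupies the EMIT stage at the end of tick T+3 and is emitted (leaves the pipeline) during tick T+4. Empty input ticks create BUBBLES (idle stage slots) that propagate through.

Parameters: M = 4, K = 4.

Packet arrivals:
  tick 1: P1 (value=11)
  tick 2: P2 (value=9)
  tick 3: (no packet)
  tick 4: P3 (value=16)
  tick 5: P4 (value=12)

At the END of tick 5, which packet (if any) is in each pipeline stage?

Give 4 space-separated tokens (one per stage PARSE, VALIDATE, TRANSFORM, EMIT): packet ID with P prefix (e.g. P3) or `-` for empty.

Tick 1: [PARSE:P1(v=11,ok=F), VALIDATE:-, TRANSFORM:-, EMIT:-] out:-; in:P1
Tick 2: [PARSE:P2(v=9,ok=F), VALIDATE:P1(v=11,ok=F), TRANSFORM:-, EMIT:-] out:-; in:P2
Tick 3: [PARSE:-, VALIDATE:P2(v=9,ok=F), TRANSFORM:P1(v=0,ok=F), EMIT:-] out:-; in:-
Tick 4: [PARSE:P3(v=16,ok=F), VALIDATE:-, TRANSFORM:P2(v=0,ok=F), EMIT:P1(v=0,ok=F)] out:-; in:P3
Tick 5: [PARSE:P4(v=12,ok=F), VALIDATE:P3(v=16,ok=F), TRANSFORM:-, EMIT:P2(v=0,ok=F)] out:P1(v=0); in:P4
At end of tick 5: ['P4', 'P3', '-', 'P2']

Answer: P4 P3 - P2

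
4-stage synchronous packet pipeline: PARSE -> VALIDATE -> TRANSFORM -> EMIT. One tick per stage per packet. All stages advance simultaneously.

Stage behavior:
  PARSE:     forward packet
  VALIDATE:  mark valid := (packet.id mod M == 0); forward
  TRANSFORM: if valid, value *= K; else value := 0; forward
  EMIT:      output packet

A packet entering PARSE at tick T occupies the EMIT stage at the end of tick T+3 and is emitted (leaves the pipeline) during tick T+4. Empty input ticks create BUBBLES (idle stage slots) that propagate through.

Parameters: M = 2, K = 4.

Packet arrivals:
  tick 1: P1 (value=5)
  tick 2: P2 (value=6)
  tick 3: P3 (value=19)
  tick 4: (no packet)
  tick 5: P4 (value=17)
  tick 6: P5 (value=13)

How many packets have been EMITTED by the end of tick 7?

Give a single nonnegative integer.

Answer: 3

Derivation:
Tick 1: [PARSE:P1(v=5,ok=F), VALIDATE:-, TRANSFORM:-, EMIT:-] out:-; in:P1
Tick 2: [PARSE:P2(v=6,ok=F), VALIDATE:P1(v=5,ok=F), TRANSFORM:-, EMIT:-] out:-; in:P2
Tick 3: [PARSE:P3(v=19,ok=F), VALIDATE:P2(v=6,ok=T), TRANSFORM:P1(v=0,ok=F), EMIT:-] out:-; in:P3
Tick 4: [PARSE:-, VALIDATE:P3(v=19,ok=F), TRANSFORM:P2(v=24,ok=T), EMIT:P1(v=0,ok=F)] out:-; in:-
Tick 5: [PARSE:P4(v=17,ok=F), VALIDATE:-, TRANSFORM:P3(v=0,ok=F), EMIT:P2(v=24,ok=T)] out:P1(v=0); in:P4
Tick 6: [PARSE:P5(v=13,ok=F), VALIDATE:P4(v=17,ok=T), TRANSFORM:-, EMIT:P3(v=0,ok=F)] out:P2(v=24); in:P5
Tick 7: [PARSE:-, VALIDATE:P5(v=13,ok=F), TRANSFORM:P4(v=68,ok=T), EMIT:-] out:P3(v=0); in:-
Emitted by tick 7: ['P1', 'P2', 'P3']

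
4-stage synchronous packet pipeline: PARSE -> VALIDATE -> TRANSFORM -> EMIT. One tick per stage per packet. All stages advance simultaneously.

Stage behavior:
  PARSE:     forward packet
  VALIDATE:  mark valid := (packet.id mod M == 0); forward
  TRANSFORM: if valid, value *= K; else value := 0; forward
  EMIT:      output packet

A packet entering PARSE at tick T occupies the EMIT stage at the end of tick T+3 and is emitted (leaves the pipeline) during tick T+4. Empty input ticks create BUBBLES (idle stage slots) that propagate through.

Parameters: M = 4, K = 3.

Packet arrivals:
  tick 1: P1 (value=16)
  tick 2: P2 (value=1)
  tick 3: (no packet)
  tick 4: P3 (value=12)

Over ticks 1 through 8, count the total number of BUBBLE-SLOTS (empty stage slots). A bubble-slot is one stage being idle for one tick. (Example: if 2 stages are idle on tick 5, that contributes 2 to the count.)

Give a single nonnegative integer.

Tick 1: [PARSE:P1(v=16,ok=F), VALIDATE:-, TRANSFORM:-, EMIT:-] out:-; bubbles=3
Tick 2: [PARSE:P2(v=1,ok=F), VALIDATE:P1(v=16,ok=F), TRANSFORM:-, EMIT:-] out:-; bubbles=2
Tick 3: [PARSE:-, VALIDATE:P2(v=1,ok=F), TRANSFORM:P1(v=0,ok=F), EMIT:-] out:-; bubbles=2
Tick 4: [PARSE:P3(v=12,ok=F), VALIDATE:-, TRANSFORM:P2(v=0,ok=F), EMIT:P1(v=0,ok=F)] out:-; bubbles=1
Tick 5: [PARSE:-, VALIDATE:P3(v=12,ok=F), TRANSFORM:-, EMIT:P2(v=0,ok=F)] out:P1(v=0); bubbles=2
Tick 6: [PARSE:-, VALIDATE:-, TRANSFORM:P3(v=0,ok=F), EMIT:-] out:P2(v=0); bubbles=3
Tick 7: [PARSE:-, VALIDATE:-, TRANSFORM:-, EMIT:P3(v=0,ok=F)] out:-; bubbles=3
Tick 8: [PARSE:-, VALIDATE:-, TRANSFORM:-, EMIT:-] out:P3(v=0); bubbles=4
Total bubble-slots: 20

Answer: 20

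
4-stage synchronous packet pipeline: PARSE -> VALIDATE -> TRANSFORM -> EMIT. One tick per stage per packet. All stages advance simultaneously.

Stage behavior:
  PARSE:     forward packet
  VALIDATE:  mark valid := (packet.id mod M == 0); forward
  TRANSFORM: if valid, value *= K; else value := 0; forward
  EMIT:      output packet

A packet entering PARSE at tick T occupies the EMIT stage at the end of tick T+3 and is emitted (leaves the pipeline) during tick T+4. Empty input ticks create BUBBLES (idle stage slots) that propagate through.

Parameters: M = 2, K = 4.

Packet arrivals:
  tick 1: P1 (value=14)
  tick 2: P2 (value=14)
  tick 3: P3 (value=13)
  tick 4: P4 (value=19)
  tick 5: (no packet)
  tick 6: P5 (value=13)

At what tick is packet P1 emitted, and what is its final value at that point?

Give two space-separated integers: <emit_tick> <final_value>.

Answer: 5 0

Derivation:
Tick 1: [PARSE:P1(v=14,ok=F), VALIDATE:-, TRANSFORM:-, EMIT:-] out:-; in:P1
Tick 2: [PARSE:P2(v=14,ok=F), VALIDATE:P1(v=14,ok=F), TRANSFORM:-, EMIT:-] out:-; in:P2
Tick 3: [PARSE:P3(v=13,ok=F), VALIDATE:P2(v=14,ok=T), TRANSFORM:P1(v=0,ok=F), EMIT:-] out:-; in:P3
Tick 4: [PARSE:P4(v=19,ok=F), VALIDATE:P3(v=13,ok=F), TRANSFORM:P2(v=56,ok=T), EMIT:P1(v=0,ok=F)] out:-; in:P4
Tick 5: [PARSE:-, VALIDATE:P4(v=19,ok=T), TRANSFORM:P3(v=0,ok=F), EMIT:P2(v=56,ok=T)] out:P1(v=0); in:-
Tick 6: [PARSE:P5(v=13,ok=F), VALIDATE:-, TRANSFORM:P4(v=76,ok=T), EMIT:P3(v=0,ok=F)] out:P2(v=56); in:P5
Tick 7: [PARSE:-, VALIDATE:P5(v=13,ok=F), TRANSFORM:-, EMIT:P4(v=76,ok=T)] out:P3(v=0); in:-
Tick 8: [PARSE:-, VALIDATE:-, TRANSFORM:P5(v=0,ok=F), EMIT:-] out:P4(v=76); in:-
Tick 9: [PARSE:-, VALIDATE:-, TRANSFORM:-, EMIT:P5(v=0,ok=F)] out:-; in:-
Tick 10: [PARSE:-, VALIDATE:-, TRANSFORM:-, EMIT:-] out:P5(v=0); in:-
P1: arrives tick 1, valid=False (id=1, id%2=1), emit tick 5, final value 0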